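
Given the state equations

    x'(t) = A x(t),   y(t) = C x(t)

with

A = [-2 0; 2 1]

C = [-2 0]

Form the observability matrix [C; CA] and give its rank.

CA = [[4, 0]]
Observability matrix O = [C; CA] = [[-2, 0], [4, 0]]
Every row of O is a scalar multiple of row 1 = [-2, 0] (multipliers 1, -2), so the rows span a one-dimensional space.
O ≠ 0, hence rank(O) = 1.
rank(O) = 1 < n = 2, so the pair (A, C) is not completely observable.

1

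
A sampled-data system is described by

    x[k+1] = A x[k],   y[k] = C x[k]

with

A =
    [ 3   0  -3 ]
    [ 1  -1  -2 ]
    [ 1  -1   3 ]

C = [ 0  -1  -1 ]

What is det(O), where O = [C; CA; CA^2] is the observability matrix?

CA = [[-2, 2, -1]]
CA^2 = [[-5, -1, -1]]
Observability matrix O = [C; CA; CA^2] = [[0, -1, -1], [-2, 2, -1], [-5, -1, -1]]
Expanding along the first row, det(O) = 0·(2·(-1) - (-1)·(-1)) - (-1)·((-2)·(-1) - (-1)·(-5)) + (-1)·((-2)·(-1) - 2·(-5)) = 0·(-3) - (-1)·(-3) + (-1)·12 = -15
Since det(O) ≠ 0, rank(O) = 3 and the system is completely observable.

-15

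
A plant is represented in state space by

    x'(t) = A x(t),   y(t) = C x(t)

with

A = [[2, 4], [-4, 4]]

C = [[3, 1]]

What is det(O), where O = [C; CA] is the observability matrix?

46

CA = [[2, 16]]
Observability matrix O = [C; CA] = [[3, 1], [2, 16]]
det(O) = 3·16 - 1·2 = 48 - 2 = 46
Since det(O) ≠ 0, rank(O) = 2 and the system is completely observable.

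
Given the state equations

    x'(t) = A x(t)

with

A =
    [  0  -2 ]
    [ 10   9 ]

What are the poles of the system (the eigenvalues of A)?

4, 5

det(sI - A) = s^2 - (tr A)s + det A, with tr A = 0 + 9 = 9 and det A = 0·9 - (-2)·10 = 0 - (-20) = 20.
So p(s) = det(sI - A) = s^2 - 9s + 20.
Factor s^2 - 9s + 20: two numbers with sum 9 and product 20 are 5 and 4, so s^2 - 9s + 20 = (s - 5)(s - 4).
Hence p(s) = (s - 5) (s - 4), with roots 4, 5.
At least one eigenvalue has non-negative real part, so the system is not asymptotically stable.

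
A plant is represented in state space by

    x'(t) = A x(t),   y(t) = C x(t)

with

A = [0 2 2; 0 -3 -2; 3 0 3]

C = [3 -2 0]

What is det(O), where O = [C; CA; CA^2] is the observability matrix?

CA = [[0, 12, 10]]
CA^2 = [[30, -36, 6]]
Observability matrix O = [C; CA; CA^2] = [[3, -2, 0], [0, 12, 10], [30, -36, 6]]
Expanding along the first row, det(O) = 3·(12·6 - 10·(-36)) - (-2)·(0·6 - 10·30) + 0·(0·(-36) - 12·30) = 3·432 - (-2)·(-300) + 0·(-360) = 696
Since det(O) ≠ 0, rank(O) = 3 and the system is completely observable.

696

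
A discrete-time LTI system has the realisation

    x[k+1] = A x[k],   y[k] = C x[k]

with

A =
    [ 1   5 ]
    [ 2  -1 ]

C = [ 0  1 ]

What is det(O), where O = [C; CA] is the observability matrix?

CA = [[2, -1]]
Observability matrix O = [C; CA] = [[0, 1], [2, -1]]
det(O) = 0·(-1) - 1·2 = 0 - 2 = -2
Since det(O) ≠ 0, rank(O) = 2 and the system is completely observable.

-2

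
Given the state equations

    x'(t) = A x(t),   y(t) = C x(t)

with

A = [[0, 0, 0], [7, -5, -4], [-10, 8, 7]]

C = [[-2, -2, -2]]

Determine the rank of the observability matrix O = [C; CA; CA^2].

CA = [[6, -6, -6]]
CA^2 = [[18, -18, -18]]
Observability matrix O = [C; CA; CA^2] = [[-2, -2, -2], [6, -6, -6], [18, -18, -18]]
The columns c1, c2, c3 of O are linearly dependent: -c2 + c3 = 0 (check each entry), so rank(O) ≤ 2.
The 2×2 minor from rows 1, 2, columns 1, 2 is (-2)·(-6) - (-2)·6 = 12 - (-12) = 24 ≠ 0, so rank(O) = 2.
rank(O) = 2 < n = 3, so the pair (A, C) is not completely observable.

2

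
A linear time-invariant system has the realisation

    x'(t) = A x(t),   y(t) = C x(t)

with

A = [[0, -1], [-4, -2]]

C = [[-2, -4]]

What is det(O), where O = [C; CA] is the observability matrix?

44

CA = [[16, 10]]
Observability matrix O = [C; CA] = [[-2, -4], [16, 10]]
det(O) = (-2)·10 - (-4)·16 = -20 - (-64) = 44
Since det(O) ≠ 0, rank(O) = 2 and the system is completely observable.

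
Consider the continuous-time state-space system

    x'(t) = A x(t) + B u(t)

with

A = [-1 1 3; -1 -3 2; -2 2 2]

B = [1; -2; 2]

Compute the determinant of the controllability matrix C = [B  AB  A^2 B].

AB = [[3], [9], [-2]]
A^2B = [[0], [-34], [8]]
Controllability matrix C = [B  AB  A^2B] = [[1, 3, 0], [-2, 9, -34], [2, -2, 8]]
Expanding along the first row, det(C) = 1·(9·8 - (-34)·(-2)) - 3·((-2)·8 - (-34)·2) + 0·((-2)·(-2) - 9·2) = 1·4 - 3·52 + 0·(-14) = -152
Since det(C) ≠ 0, rank(C) = 3 and the system is completely controllable.

-152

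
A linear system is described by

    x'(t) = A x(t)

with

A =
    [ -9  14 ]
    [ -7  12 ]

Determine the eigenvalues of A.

det(sI - A) = s^2 - (tr A)s + det A, with tr A = (-9) + 12 = 3 and det A = (-9)·12 - 14·(-7) = -108 - (-98) = -10.
So p(s) = det(sI - A) = s^2 - 3s - 10.
Factor s^2 - 3s - 10: two numbers with sum 3 and product -10 are 5 and -2, so s^2 - 3s - 10 = (s - 5)(s + 2).
Hence p(s) = (s - 5) (s + 2), with roots -2, 5.
At least one eigenvalue has non-negative real part, so the system is not asymptotically stable.

-2, 5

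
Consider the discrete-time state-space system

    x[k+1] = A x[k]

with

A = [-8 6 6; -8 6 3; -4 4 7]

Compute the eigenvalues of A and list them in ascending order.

det(zI - A) = z^3 - (tr A)z^2 + (M11 + M22 + M33)z - det A, where Mii is the 2×2 principal minor of A obtained by deleting row i and column i.
tr A = (-8) + 6 + 7 = 5; M11 = 6·7 - 3·4 = 42 - 12 = 30; M22 = (-8)·7 - 6·(-4) = -56 - (-24) = -32; M33 = (-8)·6 - 6·(-8) = -48 - (-48) = 0; sum of minors = -2.
det A = (-8)·(6·7 - 3·4) - 6·((-8)·7 - 3·(-4)) + 6·((-8)·4 - 6·(-4)) = (-8)·30 - 6·(-44) + 6·(-8) = -24.
So p(z) = det(zI - A) = z^3 - 5z^2 - 2z + 24.
Rational-root test: any integer root divides 24. Testing small divisors, z = -2 works: p(-2) = -8 + (-20) + 4 + 24 = 0, so (z + 2) is a factor.
Dividing, p(z) = (z + 2)(z^2 - 7z + 12).
Factor z^2 - 7z + 12: two numbers with sum 7 and product 12 are 4 and 3, so z^2 - 7z + 12 = (z - 4)(z - 3).
Hence p(z) = (z - 4) (z - 3) (z + 2), with roots -2, 3, 4.

-2, 3, 4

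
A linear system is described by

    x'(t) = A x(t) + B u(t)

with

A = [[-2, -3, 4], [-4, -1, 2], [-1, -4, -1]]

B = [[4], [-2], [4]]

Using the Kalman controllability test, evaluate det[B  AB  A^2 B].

AB = [[14], [-6], [0]]
A^2B = [[-10], [-50], [10]]
Controllability matrix C = [B  AB  A^2B] = [[4, 14, -10], [-2, -6, -50], [4, 0, 10]]
Expanding along the first row, det(C) = 4·((-6)·10 - (-50)·0) - 14·((-2)·10 - (-50)·4) + (-10)·((-2)·0 - (-6)·4) = 4·(-60) - 14·180 + (-10)·24 = -3000
Since det(C) ≠ 0, rank(C) = 3 and the system is completely controllable.

-3000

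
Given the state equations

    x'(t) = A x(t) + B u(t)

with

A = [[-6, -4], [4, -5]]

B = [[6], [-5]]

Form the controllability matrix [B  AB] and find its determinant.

AB = [[-16], [49]]
Controllability matrix C = [B  AB] = [[6, -16], [-5, 49]]
det(C) = 6·49 - (-16)·(-5) = 294 - 80 = 214
Since det(C) ≠ 0, rank(C) = 2 and the system is completely controllable.

214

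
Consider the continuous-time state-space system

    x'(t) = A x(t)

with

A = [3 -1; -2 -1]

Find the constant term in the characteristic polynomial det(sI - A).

For a 2×2 matrix, det(sI - A) = s^2 - (tr A)s + det A.
tr A = 2, det A = -5.
So p(s) = s^2 - 2s - 5.
The constant term is -5.

-5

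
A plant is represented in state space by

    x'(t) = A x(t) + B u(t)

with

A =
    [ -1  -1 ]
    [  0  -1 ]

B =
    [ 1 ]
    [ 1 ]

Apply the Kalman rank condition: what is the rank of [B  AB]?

AB = [[-2], [-1]]
Controllability matrix C = [B  AB] = [[1, -2], [1, -1]]
det(C) = 1·(-1) - (-2)·1 = -1 - (-2) = 1 ≠ 0, so rank(C) = 2.
rank(C) = 2 = n, so the pair (A, B) is completely controllable.

2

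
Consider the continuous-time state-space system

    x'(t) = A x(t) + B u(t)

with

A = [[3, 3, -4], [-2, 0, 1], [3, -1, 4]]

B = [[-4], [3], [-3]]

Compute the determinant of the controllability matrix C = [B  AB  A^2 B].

217

AB = [[9], [5], [-27]]
A^2B = [[150], [-45], [-86]]
Controllability matrix C = [B  AB  A^2B] = [[-4, 9, 150], [3, 5, -45], [-3, -27, -86]]
Expanding along the first row, det(C) = (-4)·(5·(-86) - (-45)·(-27)) - 9·(3·(-86) - (-45)·(-3)) + 150·(3·(-27) - 5·(-3)) = (-4)·(-1645) - 9·(-393) + 150·(-66) = 217
Since det(C) ≠ 0, rank(C) = 3 and the system is completely controllable.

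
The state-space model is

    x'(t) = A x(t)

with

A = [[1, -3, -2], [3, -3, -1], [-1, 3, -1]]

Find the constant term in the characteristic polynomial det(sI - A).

Expand det(sI - A) for the 3×3 matrix.
p(s) = s^3 + 3s^2 + 9s + 18.
(Check: constant term = det(-A) = (-1)^3 det A = 18; coefficient of s^2 = -tr A = 3.)
The constant term is 18.

18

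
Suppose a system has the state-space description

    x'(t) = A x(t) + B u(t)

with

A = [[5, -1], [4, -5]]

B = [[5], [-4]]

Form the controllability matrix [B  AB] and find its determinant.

316

AB = [[29], [40]]
Controllability matrix C = [B  AB] = [[5, 29], [-4, 40]]
det(C) = 5·40 - 29·(-4) = 200 - (-116) = 316
Since det(C) ≠ 0, rank(C) = 2 and the system is completely controllable.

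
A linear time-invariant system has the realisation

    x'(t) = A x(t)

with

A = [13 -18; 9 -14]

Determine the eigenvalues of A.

det(sI - A) = s^2 - (tr A)s + det A, with tr A = 13 + (-14) = -1 and det A = 13·(-14) - (-18)·9 = -182 - (-162) = -20.
So p(s) = det(sI - A) = s^2 + s - 20.
Factor s^2 + s - 20: two numbers with sum -1 and product -20 are 4 and -5, so s^2 + s - 20 = (s - 4)(s + 5).
Hence p(s) = (s - 4) (s + 5), with roots -5, 4.
At least one eigenvalue has non-negative real part, so the system is not asymptotically stable.

-5, 4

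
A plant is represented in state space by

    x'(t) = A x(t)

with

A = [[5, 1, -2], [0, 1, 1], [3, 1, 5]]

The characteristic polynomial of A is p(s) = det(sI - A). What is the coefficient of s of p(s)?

Expand det(sI - A) for the 3×3 matrix.
p(s) = s^3 - 11s^2 + 40s - 29.
(Check: constant term = det(-A) = (-1)^3 det A = -29; coefficient of s^2 = -tr A = -11.)
The coefficient of s is 40.

40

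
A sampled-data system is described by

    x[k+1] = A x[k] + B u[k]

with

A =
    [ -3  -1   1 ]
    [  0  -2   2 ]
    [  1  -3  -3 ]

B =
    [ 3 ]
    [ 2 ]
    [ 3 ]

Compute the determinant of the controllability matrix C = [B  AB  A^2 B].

-152

AB = [[-8], [2], [-12]]
A^2B = [[10], [-28], [22]]
Controllability matrix C = [B  AB  A^2B] = [[3, -8, 10], [2, 2, -28], [3, -12, 22]]
Expanding along the first row, det(C) = 3·(2·22 - (-28)·(-12)) - (-8)·(2·22 - (-28)·3) + 10·(2·(-12) - 2·3) = 3·(-292) - (-8)·128 + 10·(-30) = -152
Since det(C) ≠ 0, rank(C) = 3 and the system is completely controllable.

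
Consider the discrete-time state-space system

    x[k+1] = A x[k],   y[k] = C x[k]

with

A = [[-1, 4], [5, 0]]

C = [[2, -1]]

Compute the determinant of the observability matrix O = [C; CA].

CA = [[-7, 8]]
Observability matrix O = [C; CA] = [[2, -1], [-7, 8]]
det(O) = 2·8 - (-1)·(-7) = 16 - 7 = 9
Since det(O) ≠ 0, rank(O) = 2 and the system is completely observable.

9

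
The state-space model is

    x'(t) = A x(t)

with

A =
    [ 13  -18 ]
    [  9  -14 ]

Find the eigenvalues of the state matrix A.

-5, 4

det(sI - A) = s^2 - (tr A)s + det A, with tr A = 13 + (-14) = -1 and det A = 13·(-14) - (-18)·9 = -182 - (-162) = -20.
So p(s) = det(sI - A) = s^2 + s - 20.
Factor s^2 + s - 20: two numbers with sum -1 and product -20 are 4 and -5, so s^2 + s - 20 = (s - 4)(s + 5).
Hence p(s) = (s - 4) (s + 5), with roots -5, 4.
At least one eigenvalue has non-negative real part, so the system is not asymptotically stable.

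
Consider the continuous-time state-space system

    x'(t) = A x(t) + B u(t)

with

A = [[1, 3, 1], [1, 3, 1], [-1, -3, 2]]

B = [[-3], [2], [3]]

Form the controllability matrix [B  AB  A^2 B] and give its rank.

AB = [[6], [6], [3]]
A^2B = [[27], [27], [-18]]
Controllability matrix C = [B  AB  A^2B] = [[-3, 6, 27], [2, 6, 27], [3, 3, -18]]
det(C) = (-3)·(6·(-18) - 27·3) - 6·(2·(-18) - 27·3) + 27·(2·3 - 6·3) = (-3)·(-189) - 6·(-117) + 27·(-12) = 945 ≠ 0, so rank(C) = 3.
rank(C) = 3 = n, so the pair (A, B) is completely controllable.

3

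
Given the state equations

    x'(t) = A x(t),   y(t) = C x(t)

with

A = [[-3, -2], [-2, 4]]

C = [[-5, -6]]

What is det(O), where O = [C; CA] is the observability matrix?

232

CA = [[27, -14]]
Observability matrix O = [C; CA] = [[-5, -6], [27, -14]]
det(O) = (-5)·(-14) - (-6)·27 = 70 - (-162) = 232
Since det(O) ≠ 0, rank(O) = 2 and the system is completely observable.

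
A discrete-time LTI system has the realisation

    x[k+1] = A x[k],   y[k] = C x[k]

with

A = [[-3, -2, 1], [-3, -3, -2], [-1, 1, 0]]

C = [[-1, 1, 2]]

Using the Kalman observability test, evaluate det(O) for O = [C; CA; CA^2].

-20

CA = [[-2, 1, -3]]
CA^2 = [[6, -2, -4]]
Observability matrix O = [C; CA; CA^2] = [[-1, 1, 2], [-2, 1, -3], [6, -2, -4]]
Expanding along the first row, det(O) = (-1)·(1·(-4) - (-3)·(-2)) - 1·((-2)·(-4) - (-3)·6) + 2·((-2)·(-2) - 1·6) = (-1)·(-10) - 1·26 + 2·(-2) = -20
Since det(O) ≠ 0, rank(O) = 3 and the system is completely observable.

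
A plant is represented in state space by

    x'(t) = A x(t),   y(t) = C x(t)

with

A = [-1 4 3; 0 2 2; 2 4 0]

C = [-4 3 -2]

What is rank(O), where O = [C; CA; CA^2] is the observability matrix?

3

CA = [[0, -18, -6]]
CA^2 = [[-12, -60, -36]]
Observability matrix O = [C; CA; CA^2] = [[-4, 3, -2], [0, -18, -6], [-12, -60, -36]]
det(O) = (-4)·((-18)·(-36) - (-6)·(-60)) - 3·(0·(-36) - (-6)·(-12)) + (-2)·(0·(-60) - (-18)·(-12)) = (-4)·288 - 3·(-72) + (-2)·(-216) = -504 ≠ 0, so rank(O) = 3.
rank(O) = 3 = n, so the pair (A, C) is completely observable.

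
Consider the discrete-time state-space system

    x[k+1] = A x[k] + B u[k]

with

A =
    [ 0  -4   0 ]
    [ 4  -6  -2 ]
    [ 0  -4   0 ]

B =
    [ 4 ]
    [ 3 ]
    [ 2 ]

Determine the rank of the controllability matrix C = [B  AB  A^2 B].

2

AB = [[-12], [-6], [-12]]
A^2B = [[24], [12], [24]]
Controllability matrix C = [B  AB  A^2B] = [[4, -12, 24], [3, -6, 12], [2, -12, 24]]
The rows r1, r2, r3 of C are linearly dependent: -2·r1 + 2·r2 + r3 = 0 (check each entry), so rank(C) ≤ 2.
The 2×2 minor from rows 1, 2, columns 1, 2 is 4·(-6) - (-12)·3 = -24 - (-36) = 12 ≠ 0, so rank(C) = 2.
rank(C) = 2 < n = 3, so the pair (A, B) is not completely controllable.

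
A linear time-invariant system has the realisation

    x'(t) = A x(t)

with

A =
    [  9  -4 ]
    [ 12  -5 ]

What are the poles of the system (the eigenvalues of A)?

det(sI - A) = s^2 - (tr A)s + det A, with tr A = 9 + (-5) = 4 and det A = 9·(-5) - (-4)·12 = -45 - (-48) = 3.
So p(s) = det(sI - A) = s^2 - 4s + 3.
Factor s^2 - 4s + 3: two numbers with sum 4 and product 3 are 3 and 1, so s^2 - 4s + 3 = (s - 3)(s - 1).
Hence p(s) = (s - 3) (s - 1), with roots 1, 3.
At least one eigenvalue has non-negative real part, so the system is not asymptotically stable.

1, 3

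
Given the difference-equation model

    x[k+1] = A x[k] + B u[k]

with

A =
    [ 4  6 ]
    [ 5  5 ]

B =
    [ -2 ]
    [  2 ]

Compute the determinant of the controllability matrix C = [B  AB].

AB = [[4], [0]]
Controllability matrix C = [B  AB] = [[-2, 4], [2, 0]]
det(C) = (-2)·0 - 4·2 = 0 - 8 = -8
Since det(C) ≠ 0, rank(C) = 2 and the system is completely controllable.

-8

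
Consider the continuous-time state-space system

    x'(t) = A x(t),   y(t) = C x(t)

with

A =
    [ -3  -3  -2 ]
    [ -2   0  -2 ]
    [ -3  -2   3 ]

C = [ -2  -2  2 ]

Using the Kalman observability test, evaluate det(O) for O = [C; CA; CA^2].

536

CA = [[4, 2, 14]]
CA^2 = [[-58, -40, 30]]
Observability matrix O = [C; CA; CA^2] = [[-2, -2, 2], [4, 2, 14], [-58, -40, 30]]
Expanding along the first row, det(O) = (-2)·(2·30 - 14·(-40)) - (-2)·(4·30 - 14·(-58)) + 2·(4·(-40) - 2·(-58)) = (-2)·620 - (-2)·932 + 2·(-44) = 536
Since det(O) ≠ 0, rank(O) = 3 and the system is completely observable.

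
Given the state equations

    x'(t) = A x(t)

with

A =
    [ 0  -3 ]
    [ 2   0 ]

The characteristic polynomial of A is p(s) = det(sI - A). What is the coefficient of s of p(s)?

For a 2×2 matrix, det(sI - A) = s^2 - (tr A)s + det A.
tr A = 0, det A = 6.
So p(s) = s^2 + 6.
The coefficient of s is 0.

0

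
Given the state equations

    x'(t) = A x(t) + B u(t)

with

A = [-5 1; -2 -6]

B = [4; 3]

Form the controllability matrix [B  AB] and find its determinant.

AB = [[-17], [-26]]
Controllability matrix C = [B  AB] = [[4, -17], [3, -26]]
det(C) = 4·(-26) - (-17)·3 = -104 - (-51) = -53
Since det(C) ≠ 0, rank(C) = 2 and the system is completely controllable.

-53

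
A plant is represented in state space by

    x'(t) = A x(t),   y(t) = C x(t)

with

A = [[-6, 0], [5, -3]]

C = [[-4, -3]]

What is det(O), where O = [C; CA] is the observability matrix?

-9

CA = [[9, 9]]
Observability matrix O = [C; CA] = [[-4, -3], [9, 9]]
det(O) = (-4)·9 - (-3)·9 = -36 - (-27) = -9
Since det(O) ≠ 0, rank(O) = 2 and the system is completely observable.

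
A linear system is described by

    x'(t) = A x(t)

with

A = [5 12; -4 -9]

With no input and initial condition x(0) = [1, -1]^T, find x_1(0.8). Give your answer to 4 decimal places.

det(sI - A) = s^2 - (tr A)s + det A, with tr A = 5 + (-9) = -4 and det A = 5·(-9) - 12·(-4) = -45 - (-48) = 3.
So p(s) = det(sI - A) = s^2 + 4s + 3.
Factor s^2 + 4s + 3: two numbers with sum -4 and product 3 are -1 and -3, so s^2 + 4s + 3 = (s + 1)(s + 3).
Hence p(s) = (s + 1) (s + 3), with roots -3, -1.
The eigenvalues -3, -1 are distinct and real, so A is diagonalisable and x(t) = e^{At} x(0) = V diag(e^{λ_i t}) V^{-1} x(0), where the columns of V are the eigenvectors.
λ = -3: A - (-3)I = [[8, 12], [-4, -6]]. Row 1 gives 8·v1 + 12·v2 = 0, so take v_1 = [-3, 2]^T.
λ = -1: A - (-1)I = [[6, 12], [-4, -8]]. Row 1 gives 6·v1 + 12·v2 = 0, so take v_2 = [-2, 1]^T.
V = [v_1 v_2] = [[-3, -2], [2, 1]] has det V = 1, so V^{-1} = adj(V)/det V = [[1, 2], [-2, -3]].
Modal coordinates z(0) = V^{-1} x(0): 1·1 + 2·(-1) = -1; (-2)·1 + (-3)·(-1) = 1; so z(0) = [-1, 1]^T.
x_1(t) = Σ_i (v_i)_1 · z_i(0) · e^{λ_i t} (row 1 of V times the modal terms).
x_1(0.8) = (-3)·(-1)·e^{-3·0.8} + (-2)·1·e^{-1·0.8} = 3·0.090718 + (-2)·0.449329 = -0.6265.

-0.6265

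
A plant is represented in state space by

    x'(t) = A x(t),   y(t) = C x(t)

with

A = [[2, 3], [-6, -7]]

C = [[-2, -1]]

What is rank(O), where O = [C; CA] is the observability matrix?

1

CA = [[2, 1]]
Observability matrix O = [C; CA] = [[-2, -1], [2, 1]]
Every row of O is a scalar multiple of row 1 = [-2, -1] (multipliers 1, -1), so the rows span a one-dimensional space.
O ≠ 0, hence rank(O) = 1.
rank(O) = 1 < n = 2, so the pair (A, C) is not completely observable.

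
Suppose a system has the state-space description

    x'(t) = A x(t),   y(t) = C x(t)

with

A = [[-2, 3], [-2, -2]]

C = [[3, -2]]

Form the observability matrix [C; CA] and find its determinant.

CA = [[-2, 13]]
Observability matrix O = [C; CA] = [[3, -2], [-2, 13]]
det(O) = 3·13 - (-2)·(-2) = 39 - 4 = 35
Since det(O) ≠ 0, rank(O) = 2 and the system is completely observable.

35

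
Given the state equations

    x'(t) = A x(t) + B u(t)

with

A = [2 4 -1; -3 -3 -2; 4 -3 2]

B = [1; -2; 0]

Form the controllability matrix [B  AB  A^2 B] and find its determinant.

AB = [[-6], [3], [10]]
A^2B = [[-10], [-11], [-13]]
Controllability matrix C = [B  AB  A^2B] = [[1, -6, -10], [-2, 3, -11], [0, 10, -13]]
Expanding along the first row, det(C) = 1·(3·(-13) - (-11)·10) - (-6)·((-2)·(-13) - (-11)·0) + (-10)·((-2)·10 - 3·0) = 1·71 - (-6)·26 + (-10)·(-20) = 427
Since det(C) ≠ 0, rank(C) = 3 and the system is completely controllable.

427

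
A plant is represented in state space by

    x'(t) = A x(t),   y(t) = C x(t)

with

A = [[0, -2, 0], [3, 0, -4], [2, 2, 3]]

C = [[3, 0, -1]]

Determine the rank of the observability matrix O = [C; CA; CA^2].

3

CA = [[-2, -8, -3]]
CA^2 = [[-30, -2, 23]]
Observability matrix O = [C; CA; CA^2] = [[3, 0, -1], [-2, -8, -3], [-30, -2, 23]]
det(O) = 3·((-8)·23 - (-3)·(-2)) - 0·((-2)·23 - (-3)·(-30)) + (-1)·((-2)·(-2) - (-8)·(-30)) = 3·(-190) - 0·(-136) + (-1)·(-236) = -334 ≠ 0, so rank(O) = 3.
rank(O) = 3 = n, so the pair (A, C) is completely observable.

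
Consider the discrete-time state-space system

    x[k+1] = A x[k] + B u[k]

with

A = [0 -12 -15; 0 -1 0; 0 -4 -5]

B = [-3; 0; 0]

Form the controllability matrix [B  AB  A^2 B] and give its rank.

AB = [[0], [0], [0]]
A^2B = [[0], [0], [0]]
Controllability matrix C = [B  AB  A^2B] = [[-3, 0, 0], [0, 0, 0], [0, 0, 0]]
Every column of C is a scalar multiple of column 1 = [-3, 0, 0] (multipliers 1, 0, 0), so the columns span a one-dimensional space.
C ≠ 0, hence rank(C) = 1.
rank(C) = 1 < n = 3, so the pair (A, B) is not completely controllable.

1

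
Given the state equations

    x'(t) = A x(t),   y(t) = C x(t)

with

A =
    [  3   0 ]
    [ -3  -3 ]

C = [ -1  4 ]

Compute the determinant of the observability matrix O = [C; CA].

72

CA = [[-15, -12]]
Observability matrix O = [C; CA] = [[-1, 4], [-15, -12]]
det(O) = (-1)·(-12) - 4·(-15) = 12 - (-60) = 72
Since det(O) ≠ 0, rank(O) = 2 and the system is completely observable.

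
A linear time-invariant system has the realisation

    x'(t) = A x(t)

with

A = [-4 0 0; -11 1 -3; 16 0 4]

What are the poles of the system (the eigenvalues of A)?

det(sI - A) = s^3 - (tr A)s^2 + (M11 + M22 + M33)s - det A, where Mii is the 2×2 principal minor of A obtained by deleting row i and column i.
tr A = (-4) + 1 + 4 = 1; M11 = 1·4 - (-3)·0 = 4 - 0 = 4; M22 = (-4)·4 - 0·16 = -16 - 0 = -16; M33 = (-4)·1 - 0·(-11) = -4 - 0 = -4; sum of minors = -16.
det A = (-4)·(1·4 - (-3)·0) - 0·((-11)·4 - (-3)·16) + 0·((-11)·0 - 1·16) = (-4)·4 - 0·4 + 0·(-16) = -16.
So p(s) = det(sI - A) = s^3 - s^2 - 16s + 16.
Rational-root test: any integer root divides 16. Testing small divisors, s = 1 works: p(1) = 1 + (-1) + (-16) + 16 = 0, so (s - 1) is a factor.
Dividing, p(s) = (s - 1)(s^2 - 16).
Factor s^2 - 16: two numbers with sum 0 and product -16 are 4 and -4, so s^2 - 16 = (s - 4)(s + 4).
Hence p(s) = (s - 4) (s - 1) (s + 4), with roots -4, 1, 4.
At least one eigenvalue has non-negative real part, so the system is not asymptotically stable.

-4, 1, 4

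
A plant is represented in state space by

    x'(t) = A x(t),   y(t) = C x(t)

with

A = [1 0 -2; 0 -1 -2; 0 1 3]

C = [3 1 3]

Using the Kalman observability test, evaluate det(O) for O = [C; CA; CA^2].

-42

CA = [[3, 2, 1]]
CA^2 = [[3, -1, -7]]
Observability matrix O = [C; CA; CA^2] = [[3, 1, 3], [3, 2, 1], [3, -1, -7]]
Expanding along the first row, det(O) = 3·(2·(-7) - 1·(-1)) - 1·(3·(-7) - 1·3) + 3·(3·(-1) - 2·3) = 3·(-13) - 1·(-24) + 3·(-9) = -42
Since det(O) ≠ 0, rank(O) = 3 and the system is completely observable.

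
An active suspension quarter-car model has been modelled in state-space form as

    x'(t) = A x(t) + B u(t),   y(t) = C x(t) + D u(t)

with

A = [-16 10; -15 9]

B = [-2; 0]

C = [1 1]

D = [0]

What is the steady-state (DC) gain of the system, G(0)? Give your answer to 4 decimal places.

8.0000

G(0) = C(-A)^{-1}B + D = -C A^{-1} B + D.
det A = 6, so A^{-1} = (1/6)·adj(A) = [[3/2, -5/3], [5/2, -8/3]]
A^{-1} B = [-3, -5]^T
C A^{-1} B = -8
G(0) = D - C A^{-1} B = 0 - (-8) = 8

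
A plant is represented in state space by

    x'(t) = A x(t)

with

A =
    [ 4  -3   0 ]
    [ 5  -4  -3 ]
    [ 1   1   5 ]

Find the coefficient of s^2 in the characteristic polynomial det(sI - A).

Expand det(sI - A) for the 3×3 matrix.
p(s) = s^3 - 5s^2 + 2s - 16.
(Check: constant term = det(-A) = (-1)^3 det A = -16; coefficient of s^2 = -tr A = -5.)
The coefficient of s^2 is -5.

-5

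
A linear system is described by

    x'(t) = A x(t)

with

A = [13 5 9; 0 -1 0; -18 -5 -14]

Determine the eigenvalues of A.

det(sI - A) = s^3 - (tr A)s^2 + (M11 + M22 + M33)s - det A, where Mii is the 2×2 principal minor of A obtained by deleting row i and column i.
tr A = 13 + (-1) + (-14) = -2; M11 = (-1)·(-14) - 0·(-5) = 14 - 0 = 14; M22 = 13·(-14) - 9·(-18) = -182 - (-162) = -20; M33 = 13·(-1) - 5·0 = -13 - 0 = -13; sum of minors = -19.
det A = 13·((-1)·(-14) - 0·(-5)) - 5·(0·(-14) - 0·(-18)) + 9·(0·(-5) - (-1)·(-18)) = 13·14 - 5·0 + 9·(-18) = 20.
So p(s) = det(sI - A) = s^3 + 2s^2 - 19s - 20.
Rational-root test: any integer root divides -20. Testing small divisors, s = -1 works: p(-1) = -1 + 2 + 19 + (-20) = 0, so (s + 1) is a factor.
Dividing, p(s) = (s + 1)(s^2 + s - 20).
Factor s^2 + s - 20: two numbers with sum -1 and product -20 are 4 and -5, so s^2 + s - 20 = (s - 4)(s + 5).
Hence p(s) = (s - 4) (s + 1) (s + 5), with roots -5, -1, 4.
At least one eigenvalue has non-negative real part, so the system is not asymptotically stable.

-5, -1, 4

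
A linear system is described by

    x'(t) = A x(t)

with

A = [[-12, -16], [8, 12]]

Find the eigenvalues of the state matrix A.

-4, 4

det(sI - A) = s^2 - (tr A)s + det A, with tr A = (-12) + 12 = 0 and det A = (-12)·12 - (-16)·8 = -144 - (-128) = -16.
So p(s) = det(sI - A) = s^2 - 16.
Factor s^2 - 16: two numbers with sum 0 and product -16 are 4 and -4, so s^2 - 16 = (s - 4)(s + 4).
Hence p(s) = (s - 4) (s + 4), with roots -4, 4.
At least one eigenvalue has non-negative real part, so the system is not asymptotically stable.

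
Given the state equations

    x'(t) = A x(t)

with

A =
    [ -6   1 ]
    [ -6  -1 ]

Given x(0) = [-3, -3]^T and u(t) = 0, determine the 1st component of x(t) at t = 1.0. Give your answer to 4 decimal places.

0.0395

det(sI - A) = s^2 - (tr A)s + det A, with tr A = (-6) + (-1) = -7 and det A = (-6)·(-1) - 1·(-6) = 6 - (-6) = 12.
So p(s) = det(sI - A) = s^2 + 7s + 12.
Factor s^2 + 7s + 12: two numbers with sum -7 and product 12 are -3 and -4, so s^2 + 7s + 12 = (s + 3)(s + 4).
Hence p(s) = (s + 3) (s + 4), with roots -4, -3.
The eigenvalues -4, -3 are distinct and real, so A is diagonalisable and x(t) = e^{At} x(0) = V diag(e^{λ_i t}) V^{-1} x(0), where the columns of V are the eigenvectors.
λ = -4: A - (-4)I = [[-2, 1], [-6, 3]]. Row 1 gives (-2)·v1 + 1·v2 = 0, so take v_1 = [-1, -2]^T.
λ = -3: A - (-3)I = [[-3, 1], [-6, 2]]. Row 1 gives (-3)·v1 + 1·v2 = 0, so take v_2 = [-1, -3]^T.
V = [v_1 v_2] = [[-1, -1], [-2, -3]] has det V = 1, so V^{-1} = adj(V)/det V = [[-3, 1], [2, -1]].
Modal coordinates z(0) = V^{-1} x(0): (-3)·(-3) + 1·(-3) = 6; 2·(-3) + (-1)·(-3) = -3; so z(0) = [6, -3]^T.
x_1(t) = Σ_i (v_i)_1 · z_i(0) · e^{λ_i t} (row 1 of V times the modal terms).
x_1(1.0) = (-1)·6·e^{-4·1.0} + (-1)·(-3)·e^{-3·1.0} = (-6)·0.018316 + 3·0.049787 = 0.0395.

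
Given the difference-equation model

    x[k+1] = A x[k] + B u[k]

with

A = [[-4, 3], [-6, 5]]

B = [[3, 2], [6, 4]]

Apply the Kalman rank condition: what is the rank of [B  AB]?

AB = [[6, 4], [12, 8]]
Controllability matrix C = [B  AB] = [[3, 2, 6, 4], [6, 4, 12, 8]]
Every column of C is a scalar multiple of column 1 = [3, 6] (multipliers 1, 2/3, 2, 4/3), so the columns span a one-dimensional space.
C ≠ 0, hence rank(C) = 1.
rank(C) = 1 < n = 2, so the pair (A, B) is not completely controllable.

1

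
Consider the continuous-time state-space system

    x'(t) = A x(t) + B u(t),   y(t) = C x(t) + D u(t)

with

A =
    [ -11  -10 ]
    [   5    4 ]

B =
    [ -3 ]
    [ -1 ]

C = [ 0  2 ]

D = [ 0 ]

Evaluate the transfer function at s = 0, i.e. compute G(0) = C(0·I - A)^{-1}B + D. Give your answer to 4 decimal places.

G(0) = C(-A)^{-1}B + D = -C A^{-1} B + D.
det A = 6, so A^{-1} = (1/6)·adj(A) = [[2/3, 5/3], [-5/6, -11/6]]
A^{-1} B = [-11/3, 13/3]^T
C A^{-1} B = 26/3
G(0) = D - C A^{-1} B = 0 - (26/3) = -26/3 ≈ -8.6667

-8.6667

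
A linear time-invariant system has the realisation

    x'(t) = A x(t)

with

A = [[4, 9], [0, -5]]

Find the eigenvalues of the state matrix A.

-5, 4

det(sI - A) = s^2 - (tr A)s + det A, with tr A = 4 + (-5) = -1 and det A = 4·(-5) - 9·0 = -20 - 0 = -20.
So p(s) = det(sI - A) = s^2 + s - 20.
Factor s^2 + s - 20: two numbers with sum -1 and product -20 are 4 and -5, so s^2 + s - 20 = (s - 4)(s + 5).
Hence p(s) = (s - 4) (s + 5), with roots -5, 4.
At least one eigenvalue has non-negative real part, so the system is not asymptotically stable.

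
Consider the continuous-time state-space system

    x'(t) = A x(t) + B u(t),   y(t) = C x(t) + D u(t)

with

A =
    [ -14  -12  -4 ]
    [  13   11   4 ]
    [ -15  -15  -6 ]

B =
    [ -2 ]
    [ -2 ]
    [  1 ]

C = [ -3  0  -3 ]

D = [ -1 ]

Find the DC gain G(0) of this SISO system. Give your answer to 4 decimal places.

G(0) = C(-A)^{-1}B + D = -C A^{-1} B + D.
det A = -12, so A^{-1} = (1/-12)·adj(A) = [[1/2, 1, 1/3], [-3/2, -2, -1/3], [5/2, 5/2, -1/6]]
A^{-1} B = [-8/3, 20/3, -61/6]^T
C A^{-1} B = 77/2
G(0) = D - C A^{-1} B = -1 - (77/2) = -79/2 ≈ -39.5000

-39.5000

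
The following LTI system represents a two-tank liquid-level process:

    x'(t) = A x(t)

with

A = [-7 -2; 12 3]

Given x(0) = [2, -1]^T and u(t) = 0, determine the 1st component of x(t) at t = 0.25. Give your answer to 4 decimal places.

0.0254

det(sI - A) = s^2 - (tr A)s + det A, with tr A = (-7) + 3 = -4 and det A = (-7)·3 - (-2)·12 = -21 - (-24) = 3.
So p(s) = det(sI - A) = s^2 + 4s + 3.
Factor s^2 + 4s + 3: two numbers with sum -4 and product 3 are -1 and -3, so s^2 + 4s + 3 = (s + 1)(s + 3).
Hence p(s) = (s + 1) (s + 3), with roots -3, -1.
The eigenvalues -3, -1 are distinct and real, so A is diagonalisable and x(t) = e^{At} x(0) = V diag(e^{λ_i t}) V^{-1} x(0), where the columns of V are the eigenvectors.
λ = -3: A - (-3)I = [[-4, -2], [12, 6]]. Row 1 gives (-4)·v1 + (-2)·v2 = 0, so take v_1 = [1, -2]^T.
λ = -1: A - (-1)I = [[-6, -2], [12, 4]]. Row 1 gives (-6)·v1 + (-2)·v2 = 0, so take v_2 = [1, -3]^T.
V = [v_1 v_2] = [[1, 1], [-2, -3]] has det V = -1, so V^{-1} = adj(V)/det V = [[3, 1], [-2, -1]].
Modal coordinates z(0) = V^{-1} x(0): 3·2 + 1·(-1) = 5; (-2)·2 + (-1)·(-1) = -3; so z(0) = [5, -3]^T.
x_1(t) = Σ_i (v_i)_1 · z_i(0) · e^{λ_i t} (row 1 of V times the modal terms).
x_1(0.25) = 1·5·e^{-3·0.25} + 1·(-3)·e^{-1·0.25} = 5·0.472367 + (-3)·0.778801 = 0.0254.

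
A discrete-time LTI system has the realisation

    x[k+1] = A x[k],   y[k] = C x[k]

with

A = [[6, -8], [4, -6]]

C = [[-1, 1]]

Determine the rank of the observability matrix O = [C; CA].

CA = [[-2, 2]]
Observability matrix O = [C; CA] = [[-1, 1], [-2, 2]]
Every row of O is a scalar multiple of row 1 = [-1, 1] (multipliers 1, 2), so the rows span a one-dimensional space.
O ≠ 0, hence rank(O) = 1.
rank(O) = 1 < n = 2, so the pair (A, C) is not completely observable.

1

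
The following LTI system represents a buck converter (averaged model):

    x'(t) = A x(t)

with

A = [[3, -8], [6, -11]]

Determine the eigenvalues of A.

-5, -3

det(sI - A) = s^2 - (tr A)s + det A, with tr A = 3 + (-11) = -8 and det A = 3·(-11) - (-8)·6 = -33 - (-48) = 15.
So p(s) = det(sI - A) = s^2 + 8s + 15.
Factor s^2 + 8s + 15: two numbers with sum -8 and product 15 are -3 and -5, so s^2 + 8s + 15 = (s + 3)(s + 5).
Hence p(s) = (s + 3) (s + 5), with roots -5, -3.
All eigenvalues have negative real part, so the system is asymptotically stable.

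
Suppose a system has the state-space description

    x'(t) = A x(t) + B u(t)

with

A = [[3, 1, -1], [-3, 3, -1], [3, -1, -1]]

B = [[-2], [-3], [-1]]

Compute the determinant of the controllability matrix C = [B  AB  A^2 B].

384

AB = [[-8], [-2], [-2]]
A^2B = [[-24], [20], [-20]]
Controllability matrix C = [B  AB  A^2B] = [[-2, -8, -24], [-3, -2, 20], [-1, -2, -20]]
Expanding along the first row, det(C) = (-2)·((-2)·(-20) - 20·(-2)) - (-8)·((-3)·(-20) - 20·(-1)) + (-24)·((-3)·(-2) - (-2)·(-1)) = (-2)·80 - (-8)·80 + (-24)·4 = 384
Since det(C) ≠ 0, rank(C) = 3 and the system is completely controllable.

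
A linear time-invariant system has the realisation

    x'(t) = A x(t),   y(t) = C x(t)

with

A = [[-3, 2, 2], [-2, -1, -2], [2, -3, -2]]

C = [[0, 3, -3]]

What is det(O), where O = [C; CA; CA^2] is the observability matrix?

CA = [[-12, 6, 0]]
CA^2 = [[24, -30, -36]]
Observability matrix O = [C; CA; CA^2] = [[0, 3, -3], [-12, 6, 0], [24, -30, -36]]
Expanding along the first row, det(O) = 0·(6·(-36) - 0·(-30)) - 3·((-12)·(-36) - 0·24) + (-3)·((-12)·(-30) - 6·24) = 0·(-216) - 3·432 + (-3)·216 = -1944
Since det(O) ≠ 0, rank(O) = 3 and the system is completely observable.

-1944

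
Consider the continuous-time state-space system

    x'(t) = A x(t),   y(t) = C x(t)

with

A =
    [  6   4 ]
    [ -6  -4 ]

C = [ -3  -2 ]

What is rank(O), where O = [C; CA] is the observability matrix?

CA = [[-6, -4]]
Observability matrix O = [C; CA] = [[-3, -2], [-6, -4]]
Every row of O is a scalar multiple of row 1 = [-3, -2] (multipliers 1, 2), so the rows span a one-dimensional space.
O ≠ 0, hence rank(O) = 1.
rank(O) = 1 < n = 2, so the pair (A, C) is not completely observable.

1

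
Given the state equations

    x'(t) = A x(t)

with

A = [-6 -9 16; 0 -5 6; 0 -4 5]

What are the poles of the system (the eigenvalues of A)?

-6, -1, 1

det(sI - A) = s^3 - (tr A)s^2 + (M11 + M22 + M33)s - det A, where Mii is the 2×2 principal minor of A obtained by deleting row i and column i.
tr A = (-6) + (-5) + 5 = -6; M11 = (-5)·5 - 6·(-4) = -25 - (-24) = -1; M22 = (-6)·5 - 16·0 = -30 - 0 = -30; M33 = (-6)·(-5) - (-9)·0 = 30 - 0 = 30; sum of minors = -1.
det A = (-6)·((-5)·5 - 6·(-4)) - (-9)·(0·5 - 6·0) + 16·(0·(-4) - (-5)·0) = (-6)·(-1) - (-9)·0 + 16·0 = 6.
So p(s) = det(sI - A) = s^3 + 6s^2 - s - 6.
Rational-root test: any integer root divides -6. Testing small divisors, s = -1 works: p(-1) = -1 + 6 + 1 + (-6) = 0, so (s + 1) is a factor.
Dividing, p(s) = (s + 1)(s^2 + 5s - 6).
Factor s^2 + 5s - 6: two numbers with sum -5 and product -6 are 1 and -6, so s^2 + 5s - 6 = (s - 1)(s + 6).
Hence p(s) = (s - 1) (s + 1) (s + 6), with roots -6, -1, 1.
At least one eigenvalue has non-negative real part, so the system is not asymptotically stable.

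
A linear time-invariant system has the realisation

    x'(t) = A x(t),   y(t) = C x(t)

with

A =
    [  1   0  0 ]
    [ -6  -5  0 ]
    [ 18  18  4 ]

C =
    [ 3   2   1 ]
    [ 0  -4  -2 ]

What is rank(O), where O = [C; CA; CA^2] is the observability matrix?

CA = [[9, 8, 4], [-12, -16, -8]]
CA^2 = [[33, 32, 16], [-60, -64, -32]]
Observability matrix O = [C; CA; CA^2] = [[3, 2, 1], [0, -4, -2], [9, 8, 4], [-12, -16, -8], [33, 32, 16], [-60, -64, -32]]
The columns c1, c2, c3 of O are linearly dependent: -c2 + 2·c3 = 0 (check each entry), so rank(O) ≤ 2.
The 2×2 minor from rows 1, 2, columns 1, 2 is 3·(-4) - 2·0 = -12 - 0 = -12 ≠ 0, so rank(O) = 2.
rank(O) = 2 < n = 3, so the pair (A, C) is not completely observable.

2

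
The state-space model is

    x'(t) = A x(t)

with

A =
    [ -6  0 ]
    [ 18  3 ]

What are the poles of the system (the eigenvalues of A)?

-6, 3

det(sI - A) = s^2 - (tr A)s + det A, with tr A = (-6) + 3 = -3 and det A = (-6)·3 - 0·18 = -18 - 0 = -18.
So p(s) = det(sI - A) = s^2 + 3s - 18.
Factor s^2 + 3s - 18: two numbers with sum -3 and product -18 are 3 and -6, so s^2 + 3s - 18 = (s - 3)(s + 6).
Hence p(s) = (s - 3) (s + 6), with roots -6, 3.
At least one eigenvalue has non-negative real part, so the system is not asymptotically stable.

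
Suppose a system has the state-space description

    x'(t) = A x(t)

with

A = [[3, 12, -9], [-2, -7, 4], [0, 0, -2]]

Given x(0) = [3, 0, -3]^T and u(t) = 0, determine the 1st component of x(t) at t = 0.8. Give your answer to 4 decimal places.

7.7278

det(sI - A) = s^3 - (tr A)s^2 + (M11 + M22 + M33)s - det A, where Mii is the 2×2 principal minor of A obtained by deleting row i and column i.
tr A = 3 + (-7) + (-2) = -6; M11 = (-7)·(-2) - 4·0 = 14 - 0 = 14; M22 = 3·(-2) - (-9)·0 = -6 - 0 = -6; M33 = 3·(-7) - 12·(-2) = -21 - (-24) = 3; sum of minors = 11.
det A = 3·((-7)·(-2) - 4·0) - 12·((-2)·(-2) - 4·0) + (-9)·((-2)·0 - (-7)·0) = 3·14 - 12·4 + (-9)·0 = -6.
So p(s) = det(sI - A) = s^3 + 6s^2 + 11s + 6.
Rational-root test: any integer root divides 6. Testing small divisors, s = -1 works: p(-1) = -1 + 6 + (-11) + 6 = 0, so (s + 1) is a factor.
Dividing, p(s) = (s + 1)(s^2 + 5s + 6).
Factor s^2 + 5s + 6: two numbers with sum -5 and product 6 are -2 and -3, so s^2 + 5s + 6 = (s + 2)(s + 3).
Hence p(s) = (s + 1) (s + 2) (s + 3), with roots -3, -2, -1.
The eigenvalues -3, -2, -1 are distinct and real, so A is diagonalisable and x(t) = e^{At} x(0) = V diag(e^{λ_i t}) V^{-1} x(0), where the columns of V are the eigenvectors.
λ = -3: A - (-3)I = [[6, 12, -9], [-2, -4, 4], [0, 0, 1]]. v must be orthogonal to every row; (row 1) × (row 2) = [12, -6, 0], so take v_1 = [2, -1, 0]^T.
λ = -2: A - (-2)I = [[5, 12, -9], [-2, -5, 4], [0, 0, 0]]. v must be orthogonal to every row; (row 1) × (row 2) = [3, -2, -1], so take v_2 = [3, -2, -1]^T.
λ = -1: A - (-1)I = [[4, 12, -9], [-2, -6, 4], [0, 0, -1]]. v must be orthogonal to every row; (row 1) × (row 2) = [-6, 2, 0], so take v_3 = [-3, 1, 0]^T.
V = [v_1 v_2 v_3] = [[2, 3, -3], [-1, -2, 1], [0, -1, 0]] has det V = -1, so V^{-1} = adj(V)/det V = [[-1, -3, 3], [0, 0, -1], [-1, -2, 1]].
Modal coordinates z(0) = V^{-1} x(0): (-1)·3 + (-3)·0 + 3·(-3) = -12; 0·3 + 0·0 + (-1)·(-3) = 3; (-1)·3 + (-2)·0 + 1·(-3) = -6; so z(0) = [-12, 3, -6]^T.
x_1(t) = Σ_i (v_i)_1 · z_i(0) · e^{λ_i t} (row 1 of V times the modal terms).
x_1(0.8) = 2·(-12)·e^{-3·0.8} + 3·3·e^{-2·0.8} + (-3)·(-6)·e^{-1·0.8} = (-24)·0.090718 + 9·0.201897 + 18·0.449329 = 7.7278.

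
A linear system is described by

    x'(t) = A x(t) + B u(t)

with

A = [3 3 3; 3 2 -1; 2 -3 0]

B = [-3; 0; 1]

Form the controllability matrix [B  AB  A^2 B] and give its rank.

AB = [[-6], [-10], [-6]]
A^2B = [[-66], [-32], [18]]
Controllability matrix C = [B  AB  A^2B] = [[-3, -6, -66], [0, -10, -32], [1, -6, 18]]
det(C) = (-3)·((-10)·18 - (-32)·(-6)) - (-6)·(0·18 - (-32)·1) + (-66)·(0·(-6) - (-10)·1) = (-3)·(-372) - (-6)·32 + (-66)·10 = 648 ≠ 0, so rank(C) = 3.
rank(C) = 3 = n, so the pair (A, B) is completely controllable.

3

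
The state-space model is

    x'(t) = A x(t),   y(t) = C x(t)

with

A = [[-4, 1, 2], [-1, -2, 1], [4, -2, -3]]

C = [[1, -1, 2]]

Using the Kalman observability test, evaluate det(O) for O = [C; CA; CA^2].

78

CA = [[5, -1, -5]]
CA^2 = [[-39, 17, 24]]
Observability matrix O = [C; CA; CA^2] = [[1, -1, 2], [5, -1, -5], [-39, 17, 24]]
Expanding along the first row, det(O) = 1·((-1)·24 - (-5)·17) - (-1)·(5·24 - (-5)·(-39)) + 2·(5·17 - (-1)·(-39)) = 1·61 - (-1)·(-75) + 2·46 = 78
Since det(O) ≠ 0, rank(O) = 3 and the system is completely observable.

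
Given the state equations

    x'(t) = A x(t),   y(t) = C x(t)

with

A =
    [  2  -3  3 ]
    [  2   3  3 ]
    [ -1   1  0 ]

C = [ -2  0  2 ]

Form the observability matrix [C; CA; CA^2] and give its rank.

3

CA = [[-6, 8, -6]]
CA^2 = [[10, 36, 6]]
Observability matrix O = [C; CA; CA^2] = [[-2, 0, 2], [-6, 8, -6], [10, 36, 6]]
det(O) = (-2)·(8·6 - (-6)·36) - 0·((-6)·6 - (-6)·10) + 2·((-6)·36 - 8·10) = (-2)·264 - 0·24 + 2·(-296) = -1120 ≠ 0, so rank(O) = 3.
rank(O) = 3 = n, so the pair (A, C) is completely observable.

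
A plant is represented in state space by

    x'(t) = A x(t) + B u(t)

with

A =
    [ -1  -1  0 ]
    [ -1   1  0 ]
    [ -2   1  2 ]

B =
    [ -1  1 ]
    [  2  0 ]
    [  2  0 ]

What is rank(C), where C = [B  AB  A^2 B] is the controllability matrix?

3

AB = [[-1, -1], [3, -1], [8, -2]]
A^2B = [[-2, 2], [4, 0], [21, -3]]
Controllability matrix C = [B  AB  A^2B] = [[-1, 1, -1, -1, -2, 2], [2, 0, 3, -1, 4, 0], [2, 0, 8, -2, 21, -3]]
Take the 3×3 submatrix of C formed by columns 1, 2, 3: [[-1, 1, -1], [2, 0, 3], [2, 0, 8]]. Its determinant is (-1)·(0·8 - 3·0) - 1·(2·8 - 3·2) + (-1)·(2·0 - 0·2) = (-1)·0 - 1·10 + (-1)·0 = -10 ≠ 0.
So rank(C) ≥ 3; since C has 3 rows, rank(C) = 3.
rank(C) = 3 = n, so the pair (A, B) is completely controllable.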